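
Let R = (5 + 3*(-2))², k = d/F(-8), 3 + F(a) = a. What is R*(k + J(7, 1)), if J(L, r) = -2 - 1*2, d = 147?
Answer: -191/11 ≈ -17.364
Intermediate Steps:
F(a) = -3 + a
J(L, r) = -4 (J(L, r) = -2 - 2 = -4)
k = -147/11 (k = 147/(-3 - 8) = 147/(-11) = 147*(-1/11) = -147/11 ≈ -13.364)
R = 1 (R = (5 - 6)² = (-1)² = 1)
R*(k + J(7, 1)) = 1*(-147/11 - 4) = 1*(-191/11) = -191/11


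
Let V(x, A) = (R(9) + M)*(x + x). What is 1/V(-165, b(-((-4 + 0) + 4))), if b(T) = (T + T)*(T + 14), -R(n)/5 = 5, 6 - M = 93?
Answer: 1/36960 ≈ 2.7056e-5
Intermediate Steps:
M = -87 (M = 6 - 1*93 = 6 - 93 = -87)
R(n) = -25 (R(n) = -5*5 = -25)
b(T) = 2*T*(14 + T) (b(T) = (2*T)*(14 + T) = 2*T*(14 + T))
V(x, A) = -224*x (V(x, A) = (-25 - 87)*(x + x) = -224*x)
1/V(-165, b(-((-4 + 0) + 4))) = 1/(-224*(-165)) = 1/36960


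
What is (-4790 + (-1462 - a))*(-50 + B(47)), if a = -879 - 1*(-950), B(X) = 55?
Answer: -31615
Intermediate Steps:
a = 71 (a = -879 + 950 = 71)
(-4790 + (-1462 - a))*(-50 + B(47)) = (-4790 + (-1462 - 1*71))*(-50 + 55) = (-4790 + (-1462 - 71))*5 = (-4790 - 1533)*5 = -6323*5 = -31615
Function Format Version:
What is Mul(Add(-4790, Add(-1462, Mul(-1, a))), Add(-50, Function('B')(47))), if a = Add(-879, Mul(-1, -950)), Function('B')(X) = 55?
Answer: -31615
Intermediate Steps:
a = 71 (a = Add(-879, 950) = 71)
Mul(Add(-4790, Add(-1462, Mul(-1, a))), Add(-50, Function('B')(47))) = Mul(Add(-4790, Add(-1462, Mul(-1, 71))), Add(-50, 55)) = Mul(Add(-4790, Add(-1462, -71)), 5) = Mul(Add(-4790, -1533), 5) = Mul(-6323, 5) = -31615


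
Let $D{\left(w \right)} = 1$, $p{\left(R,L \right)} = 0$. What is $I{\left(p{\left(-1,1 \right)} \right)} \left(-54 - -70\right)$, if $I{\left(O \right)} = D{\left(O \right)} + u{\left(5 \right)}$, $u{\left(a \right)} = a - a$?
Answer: $16$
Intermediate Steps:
$u{\left(a \right)} = 0$
$I{\left(O \right)} = 1$ ($I{\left(O \right)} = 1 + 0 = 1$)
$I{\left(p{\left(-1,1 \right)} \right)} \left(-54 - -70\right) = 1 \left(-54 - -70\right) = 1 \left(-54 + 70\right) = 1 \cdot 16 = 16$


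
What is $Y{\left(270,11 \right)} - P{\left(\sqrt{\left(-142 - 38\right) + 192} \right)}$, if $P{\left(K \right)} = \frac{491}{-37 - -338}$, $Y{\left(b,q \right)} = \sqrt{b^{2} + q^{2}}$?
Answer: $- \frac{491}{301} + \sqrt{73021} \approx 268.59$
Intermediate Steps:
$P{\left(K \right)} = \frac{491}{301}$ ($P{\left(K \right)} = \frac{491}{-37 + 338} = \frac{491}{301}$)
$Y{\left(270,11 \right)} - P{\left(\sqrt{\left(-142 - 38\right) + 192} \right)} = \sqrt{270^{2} + 11^{2}} - \frac{491}{301} = \sqrt{72900 + 121} - \frac{491}{301} = \sqrt{73021} - \frac{491}{301} = - \frac{491}{301} + \sqrt{73021}$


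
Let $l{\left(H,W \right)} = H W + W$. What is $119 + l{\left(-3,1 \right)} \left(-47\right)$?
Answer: $213$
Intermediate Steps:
$l{\left(H,W \right)} = W + H W$
$119 + l{\left(-3,1 \right)} \left(-47\right) = 119 + 1 \left(1 - 3\right) \left(-47\right) = 119 + 1 \left(-2\right) \left(-47\right) = 119 - -94 = 119 + 94 = 213$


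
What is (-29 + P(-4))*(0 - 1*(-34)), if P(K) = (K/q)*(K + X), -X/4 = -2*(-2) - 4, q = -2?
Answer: -1258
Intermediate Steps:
X = 0 (X = -4*(-2*(-2) - 4) = -4*(4 - 4) = -4*0 = 0)
P(K) = -K²/2 (P(K) = (K/(-2))*(K + 0) = (K*(-½))*K = (-K/2)*K = -K²/2)
(-29 + P(-4))*(0 - 1*(-34)) = (-29 - ½*(-4)²)*(0 - 1*(-34)) = (-29 - ½*16)*(0 + 34) = (-29 - 8)*34 = -37*34 = -1258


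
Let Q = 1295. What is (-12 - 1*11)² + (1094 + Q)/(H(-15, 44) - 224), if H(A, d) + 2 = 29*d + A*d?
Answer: 208699/390 ≈ 535.13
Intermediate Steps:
H(A, d) = -2 + 29*d + A*d (H(A, d) = -2 + (29*d + A*d) = -2 + 29*d + A*d)
(-12 - 1*11)² + (1094 + Q)/(H(-15, 44) - 224) = (-12 - 1*11)² + (1094 + 1295)/((-2 + 29*44 - 15*44) - 224) = (-12 - 11)² + 2389/((-2 + 1276 - 660) - 224) = (-23)² + 2389/(614 - 224) = 529 + 2389/390 = 208699/390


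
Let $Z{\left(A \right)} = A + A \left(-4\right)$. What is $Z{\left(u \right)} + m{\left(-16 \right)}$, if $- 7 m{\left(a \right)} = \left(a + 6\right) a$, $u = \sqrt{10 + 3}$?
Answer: $- \frac{160}{7} - 3 \sqrt{13} \approx -33.674$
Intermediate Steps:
$u = \sqrt{13} \approx 3.6056$
$Z{\left(A \right)} = - 3 A$ ($Z{\left(A \right)} = A - 4 A = - 3 A$)
$m{\left(a \right)} = - \frac{a \left(6 + a\right)}{7}$ ($m{\left(a \right)} = - \frac{\left(a + 6\right) a}{7} = - \frac{\left(6 + a\right) a}{7} = - \frac{a \left(6 + a\right)}{7}$)
$Z{\left(u \right)} + m{\left(-16 \right)} = - 3 \sqrt{13} - - \frac{16 \left(6 - 16\right)}{7} = - 3 \sqrt{13} - \left(- \frac{16}{7}\right) \left(-10\right) = - 3 \sqrt{13} - \frac{160}{7} = - \frac{160}{7} - 3 \sqrt{13}$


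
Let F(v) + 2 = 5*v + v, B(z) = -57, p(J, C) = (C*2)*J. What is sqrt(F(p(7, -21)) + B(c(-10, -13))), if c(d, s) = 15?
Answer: I*sqrt(1823) ≈ 42.697*I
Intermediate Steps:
p(J, C) = 2*C*J (p(J, C) = (2*C)*J = 2*C*J)
F(v) = -2 + 6*v (F(v) = -2 + (5*v + v) = -2 + 6*v)
sqrt(F(p(7, -21)) + B(c(-10, -13))) = sqrt((-2 + 6*(2*(-21)*7)) - 57) = sqrt((-2 + 6*(-294)) - 57) = sqrt((-2 - 1764) - 57) = sqrt(-1766 - 57) = sqrt(-1823) = I*sqrt(1823)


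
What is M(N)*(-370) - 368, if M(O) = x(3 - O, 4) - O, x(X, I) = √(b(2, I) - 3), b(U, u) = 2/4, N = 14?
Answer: 4812 - 185*I*√10 ≈ 4812.0 - 585.02*I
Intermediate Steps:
b(U, u) = ½ (b(U, u) = 2*(¼) = ½)
x(X, I) = I*√10/2 (x(X, I) = √(½ - 3) = √(-5/2) = I*√10/2)
M(O) = -O + I*√10/2 (M(O) = I*√10/2 - O = -O + I*√10/2)
M(N)*(-370) - 368 = (-1*14 + I*√10/2)*(-370) - 368 = (-14 + I*√10/2)*(-370) - 368 = (5180 - 185*I*√10) - 368 = 4812 - 185*I*√10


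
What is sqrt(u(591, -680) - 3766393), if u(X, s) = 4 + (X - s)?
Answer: I*sqrt(3765118) ≈ 1940.4*I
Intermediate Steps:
u(X, s) = 4 + X - s
sqrt(u(591, -680) - 3766393) = sqrt((4 + 591 - 1*(-680)) - 3766393) = sqrt((4 + 591 + 680) - 3766393) = sqrt(1275 - 3766393) = sqrt(-3765118) = I*sqrt(3765118)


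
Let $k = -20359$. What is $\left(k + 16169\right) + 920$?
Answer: $-3270$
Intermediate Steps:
$\left(k + 16169\right) + 920 = \left(-20359 + 16169\right) + 920 = -4190 + 920 = -3270$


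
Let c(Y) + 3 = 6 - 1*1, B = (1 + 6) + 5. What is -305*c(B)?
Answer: -610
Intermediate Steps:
B = 12 (B = 7 + 5 = 12)
c(Y) = 2 (c(Y) = -3 + (6 - 1*1) = -3 + (6 - 1) = -3 + 5 = 2)
-305*c(B) = -305*2 = -610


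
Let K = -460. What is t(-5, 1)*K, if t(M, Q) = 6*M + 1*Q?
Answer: 13340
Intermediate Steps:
t(M, Q) = Q + 6*M (t(M, Q) = 6*M + Q = Q + 6*M)
t(-5, 1)*K = (1 + 6*(-5))*(-460) = (1 - 30)*(-460) = -29*(-460) = 13340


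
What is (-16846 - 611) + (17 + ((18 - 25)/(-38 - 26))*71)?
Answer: -1115663/64 ≈ -17432.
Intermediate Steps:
(-16846 - 611) + (17 + ((18 - 25)/(-38 - 26))*71) = -17457 + (17 - 7/(-64)*71) = -17457 + (17 - 7*(-1/64)*71) = -17457 + (17 + (7/64)*71) = -17457 + (17 + 497/64) = -17457 + 1585/64 = -1115663/64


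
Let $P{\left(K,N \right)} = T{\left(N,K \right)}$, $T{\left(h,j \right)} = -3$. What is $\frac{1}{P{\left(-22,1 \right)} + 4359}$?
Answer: $\frac{1}{4356} \approx 0.00022957$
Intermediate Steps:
$P{\left(K,N \right)} = -3$
$\frac{1}{P{\left(-22,1 \right)} + 4359} = \frac{1}{-3 + 4359} = \frac{1}{4356}$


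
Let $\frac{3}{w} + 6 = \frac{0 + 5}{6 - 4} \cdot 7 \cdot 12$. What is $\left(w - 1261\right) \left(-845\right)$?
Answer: $\frac{72456215}{68} \approx 1.0655 \cdot 10^{6}$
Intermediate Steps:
$w = \frac{1}{68}$ ($w = \frac{3}{-6 + \frac{0 + 5}{6 - 4} \cdot 7 \cdot 12} = \frac{3}{-6 + \frac{5}{2} \cdot 7 \cdot 12} = \frac{3}{-6 + \frac{35}{2} \cdot 12} = \frac{3}{-6 + 210} = \frac{3}{204} = 3 \cdot \frac{1}{204} = \frac{1}{68} \approx 0.014706$)
$\left(w - 1261\right) \left(-845\right) = \left(\frac{1}{68} - 1261\right) \left(-845\right) = \left(- \frac{85747}{68}\right) \left(-845\right) = \frac{72456215}{68}$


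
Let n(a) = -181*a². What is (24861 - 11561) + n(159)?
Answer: -4562561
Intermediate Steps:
(24861 - 11561) + n(159) = (24861 - 11561) - 181*159² = 13300 - 181*25281 = 13300 - 4575861 = -4562561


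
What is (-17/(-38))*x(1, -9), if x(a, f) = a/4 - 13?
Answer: -867/152 ≈ -5.7039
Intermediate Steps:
x(a, f) = -13 + a/4 (x(a, f) = a/4 - 13 = -13 + a/4)
(-17/(-38))*x(1, -9) = (-17/(-38))*(-13 + (¼)*1) = (-17*(-1/38))*(-13 + ¼) = (17/38)*(-51/4) = -867/152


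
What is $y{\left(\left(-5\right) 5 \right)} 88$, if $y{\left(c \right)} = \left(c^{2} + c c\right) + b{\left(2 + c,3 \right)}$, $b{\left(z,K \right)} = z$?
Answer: $107976$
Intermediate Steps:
$y{\left(c \right)} = 2 + c + 2 c^{2}$ ($y{\left(c \right)} = \left(c^{2} + c c\right) + \left(2 + c\right) = \left(c^{2} + c^{2}\right) + \left(2 + c\right) = 2 c^{2} + \left(2 + c\right) = 2 + c + 2 c^{2}$)
$y{\left(\left(-5\right) 5 \right)} 88 = \left(2 - 25 + 2 \left(\left(-5\right) 5\right)^{2}\right) 88 = \left(2 - 25 + 2 \left(-25\right)^{2}\right) 88 = \left(2 - 25 + 2 \cdot 625\right) 88 = \left(2 - 25 + 1250\right) 88 = 1227 \cdot 88 = 107976$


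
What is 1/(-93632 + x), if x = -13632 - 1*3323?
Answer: -1/110587 ≈ -9.0426e-6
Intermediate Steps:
x = -16955 (x = -13632 - 3323 = -16955)
1/(-93632 + x) = 1/(-93632 - 16955) = 1/(-110587) = -1/110587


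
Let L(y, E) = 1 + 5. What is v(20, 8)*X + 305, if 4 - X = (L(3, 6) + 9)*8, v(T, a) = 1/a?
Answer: 581/2 ≈ 290.50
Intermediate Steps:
L(y, E) = 6
X = -116 (X = 4 - (6 + 9)*8 = 4 - 15*8 = 4 - 1*120 = 4 - 120 = -116)
v(20, 8)*X + 305 = -116/8 + 305 = (⅛)*(-116) + 305 = -29/2 + 305 = 581/2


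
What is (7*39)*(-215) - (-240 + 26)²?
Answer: -104491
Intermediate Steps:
(7*39)*(-215) - (-240 + 26)² = 273*(-215) - 1*(-214)² = -58695 - 1*45796 = -58695 - 45796 = -104491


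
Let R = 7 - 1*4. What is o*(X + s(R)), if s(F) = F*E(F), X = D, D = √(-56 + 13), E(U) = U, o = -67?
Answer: -603 - 67*I*√43 ≈ -603.0 - 439.35*I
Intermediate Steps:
D = I*√43 (D = √(-43) = I*√43 ≈ 6.5574*I)
X = I*√43 ≈ 6.5574*I
R = 3 (R = 7 - 4 = 3)
s(F) = F² (s(F) = F*F = F²)
o*(X + s(R)) = -67*(I*√43 + 3²) = -67*(I*√43 + 9) = -67*(9 + I*√43) = -603 - 67*I*√43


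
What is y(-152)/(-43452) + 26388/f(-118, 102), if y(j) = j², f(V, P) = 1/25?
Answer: 7166315324/10863 ≈ 6.5970e+5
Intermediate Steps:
f(V, P) = 1/25
y(-152)/(-43452) + 26388/f(-118, 102) = (-152)²/(-43452) + 26388/(1/25) = 23104*(-1/43452) + 26388*25 = -5776/10863 + 659700 = 7166315324/10863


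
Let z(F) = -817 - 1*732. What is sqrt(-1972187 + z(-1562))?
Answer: 6*I*sqrt(54826) ≈ 1404.9*I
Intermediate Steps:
z(F) = -1549 (z(F) = -817 - 732 = -1549)
sqrt(-1972187 + z(-1562)) = sqrt(-1972187 - 1549) = sqrt(-1973736) = 6*I*sqrt(54826)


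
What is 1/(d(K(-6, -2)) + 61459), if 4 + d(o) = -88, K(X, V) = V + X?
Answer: 1/61367 ≈ 1.6295e-5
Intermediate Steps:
d(o) = -92 (d(o) = -4 - 88 = -92)
1/(d(K(-6, -2)) + 61459) = 1/(-92 + 61459) = 1/61367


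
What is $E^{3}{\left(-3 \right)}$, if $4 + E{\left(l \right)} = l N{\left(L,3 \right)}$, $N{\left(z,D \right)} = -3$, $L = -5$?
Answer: $125$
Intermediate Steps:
$E{\left(l \right)} = -4 - 3 l$ ($E{\left(l \right)} = -4 + l \left(-3\right) = -4 - 3 l$)
$E^{3}{\left(-3 \right)} = \left(-4 - -9\right)^{3} = \left(-4 + 9\right)^{3} = 5^{3} = 125$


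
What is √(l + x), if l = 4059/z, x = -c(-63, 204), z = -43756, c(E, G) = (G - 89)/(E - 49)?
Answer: √87625010809/306292 ≈ 0.96645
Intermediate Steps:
c(E, G) = (-89 + G)/(-49 + E)
x = 115/112 (x = -(-89 + 204)/(-49 - 63) = -115/(-112) = -(-1)*115/112 = -1*(-115/112) = 115/112 ≈ 1.0268)
l = -4059/43756 (l = 4059/(-43756) = 4059*(-1/43756) = -4059/43756 ≈ -0.092764)
√(l + x) = √(-4059/43756 + 115/112) = √(1144333/1225168) = √87625010809/306292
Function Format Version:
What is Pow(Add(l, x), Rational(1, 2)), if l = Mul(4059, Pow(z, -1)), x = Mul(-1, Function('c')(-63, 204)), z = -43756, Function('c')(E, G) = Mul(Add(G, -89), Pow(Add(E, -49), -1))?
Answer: Mul(Rational(1, 306292), Pow(87625010809, Rational(1, 2))) ≈ 0.96645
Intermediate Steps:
Function('c')(E, G) = Mul(Pow(Add(-49, E), -1), Add(-89, G)) (Function('c')(E, G) = Mul(Add(-89, G), Pow(Add(-49, E), -1)) = Mul(Pow(Add(-49, E), -1), Add(-89, G)))
x = Rational(115, 112) (x = Mul(-1, Mul(Pow(Add(-49, -63), -1), Add(-89, 204))) = Mul(-1, Mul(Pow(-112, -1), 115)) = Mul(-1, Mul(Rational(-1, 112), 115)) = Mul(-1, Rational(-115, 112)) = Rational(115, 112) ≈ 1.0268)
l = Rational(-4059, 43756) (l = Mul(4059, Pow(-43756, -1)) = Mul(4059, Rational(-1, 43756)) = Rational(-4059, 43756) ≈ -0.092764)
Pow(Add(l, x), Rational(1, 2)) = Pow(Add(Rational(-4059, 43756), Rational(115, 112)), Rational(1, 2)) = Pow(Rational(1144333, 1225168), Rational(1, 2)) = Mul(Rational(1, 306292), Pow(87625010809, Rational(1, 2)))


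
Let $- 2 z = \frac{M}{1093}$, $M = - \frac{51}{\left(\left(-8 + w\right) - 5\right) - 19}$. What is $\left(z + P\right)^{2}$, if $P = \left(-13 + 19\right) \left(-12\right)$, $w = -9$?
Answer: $\frac{41642796453129}{8032819876} \approx 5184.1$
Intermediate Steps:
$M = \frac{51}{41}$ ($M = - \frac{51}{\left(\left(-8 - 9\right) - 5\right) - 19} = - \frac{51}{\left(-17 - 5\right) - 19} = - \frac{51}{-22 - 19} = - \frac{51}{-41} = \left(-51\right) \left(- \frac{1}{41}\right) = \frac{51}{41} \approx 1.2439$)
$P = -72$ ($P = 6 \left(-12\right) = -72$)
$z = - \frac{51}{89626}$ ($z = - \frac{\frac{51}{41} \cdot \frac{1}{1093}}{2} = \left(- \frac{1}{2}\right) \frac{51}{44813} = - \frac{51}{89626} \approx -0.00056903$)
$\left(z + P\right)^{2} = \left(- \frac{51}{89626} - 72\right)^{2} = \left(- \frac{6453123}{89626}\right)^{2} = \frac{41642796453129}{8032819876}$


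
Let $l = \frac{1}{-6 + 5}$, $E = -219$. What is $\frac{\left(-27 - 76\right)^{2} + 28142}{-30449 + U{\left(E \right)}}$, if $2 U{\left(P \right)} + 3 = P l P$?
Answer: $- \frac{38751}{54431} \approx -0.71193$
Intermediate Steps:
$l = -1$ ($l = \frac{1}{-1} = -1$)
$U{\left(P \right)} = - \frac{3}{2} - \frac{P^{2}}{2}$ ($U{\left(P \right)} = - \frac{3}{2} + \frac{P \left(-1\right) P}{2} = - \frac{3}{2} + \frac{- P P}{2} = - \frac{3}{2} + \frac{\left(-1\right) P^{2}}{2} = - \frac{3}{2} - \frac{P^{2}}{2}$)
$\frac{\left(-27 - 76\right)^{2} + 28142}{-30449 + U{\left(E \right)}} = \frac{\left(-27 - 76\right)^{2} + 28142}{-30449 - \left(\frac{3}{2} + \frac{\left(-219\right)^{2}}{2}\right)} = \frac{\left(-103\right)^{2} + 28142}{-30449 - 23982} = \frac{10609 + 28142}{-30449 - 23982} = \frac{38751}{-30449 - 23982} = \frac{38751}{-54431} = 38751 \left(- \frac{1}{54431}\right) = - \frac{38751}{54431}$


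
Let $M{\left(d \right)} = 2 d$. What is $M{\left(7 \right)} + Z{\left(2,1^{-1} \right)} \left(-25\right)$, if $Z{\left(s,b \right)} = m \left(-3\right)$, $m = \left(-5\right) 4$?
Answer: $-1486$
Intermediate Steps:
$m = -20$
$Z{\left(s,b \right)} = 60$ ($Z{\left(s,b \right)} = \left(-20\right) \left(-3\right) = 60$)
$M{\left(7 \right)} + Z{\left(2,1^{-1} \right)} \left(-25\right) = 2 \cdot 7 + 60 \left(-25\right) = 14 - 1500 = -1486$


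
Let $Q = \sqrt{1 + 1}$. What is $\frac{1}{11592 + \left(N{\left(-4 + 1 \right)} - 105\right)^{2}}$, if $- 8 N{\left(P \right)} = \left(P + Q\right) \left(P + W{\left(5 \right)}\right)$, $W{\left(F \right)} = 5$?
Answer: $\frac{5749808}{129140374657} - \frac{13344 \sqrt{2}}{129140374657} \approx 4.4378 \cdot 10^{-5}$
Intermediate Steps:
$Q = \sqrt{2} \approx 1.4142$
$N{\left(P \right)} = - \frac{\left(5 + P\right) \left(P + \sqrt{2}\right)}{8}$ ($N{\left(P \right)} = - \frac{\left(P + \sqrt{2}\right) \left(P + 5\right)}{8} = - \frac{\left(P + \sqrt{2}\right) \left(5 + P\right)}{8} = - \frac{\left(5 + P\right) \left(P + \sqrt{2}\right)}{8}$)
$\frac{1}{11592 + \left(N{\left(-4 + 1 \right)} - 105\right)^{2}} = \frac{1}{11592 + \left(\left(- \frac{5 \left(-4 + 1\right)}{8} - \frac{5 \sqrt{2}}{8} - \frac{\left(-4 + 1\right)^{2}}{8} - \frac{\left(-4 + 1\right) \sqrt{2}}{8}\right) - 105\right)^{2}} = \frac{1}{11592 + \left(\left(\left(- \frac{5}{8}\right) \left(-3\right) - \frac{5 \sqrt{2}}{8} - \frac{\left(-3\right)^{2}}{8} - - \frac{3 \sqrt{2}}{8}\right) - 105\right)^{2}} = \frac{1}{11592 + \left(\left(\frac{15}{8} - \frac{5 \sqrt{2}}{8} - \frac{9}{8} + \frac{3 \sqrt{2}}{8}\right) - 105\right)^{2}} = \frac{1}{11592 + \left(\left(\frac{3}{4} - \frac{\sqrt{2}}{4}\right) - 105\right)^{2}} = \frac{1}{11592 + \left(- \frac{417}{4} - \frac{\sqrt{2}}{4}\right)^{2}}$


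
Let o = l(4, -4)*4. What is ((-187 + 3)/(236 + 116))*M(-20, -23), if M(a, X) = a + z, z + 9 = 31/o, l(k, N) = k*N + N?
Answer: 54073/3520 ≈ 15.362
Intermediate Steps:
l(k, N) = N + N*k (l(k, N) = N*k + N = N + N*k)
o = -80 (o = -4*(1 + 4)*4 = -4*5*4 = -20*4 = -80)
z = -751/80 (z = -9 + 31/(-80) = -9 + 31*(-1/80) = -9 - 31/80 = -751/80 ≈ -9.3875)
M(a, X) = -751/80 + a (M(a, X) = a - 751/80 = -751/80 + a)
((-187 + 3)/(236 + 116))*M(-20, -23) = ((-187 + 3)/(236 + 116))*(-751/80 - 20) = -184/352*(-2351/80) = -184*1/352*(-2351/80) = -23/44*(-2351/80) = 54073/3520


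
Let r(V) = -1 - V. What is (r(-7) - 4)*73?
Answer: 146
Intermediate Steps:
(r(-7) - 4)*73 = ((-1 - 1*(-7)) - 4)*73 = ((-1 + 7) - 4)*73 = (6 - 4)*73 = 2*73 = 146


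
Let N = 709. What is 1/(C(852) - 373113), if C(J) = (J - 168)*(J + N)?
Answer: 1/694611 ≈ 1.4397e-6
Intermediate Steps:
C(J) = (-168 + J)*(709 + J) (C(J) = (J - 168)*(J + 709) = (-168 + J)*(709 + J))
1/(C(852) - 373113) = 1/((-119112 + 852² + 541*852) - 373113) = 1/((-119112 + 725904 + 460932) - 373113) = 1/(1067724 - 373113) = 1/694611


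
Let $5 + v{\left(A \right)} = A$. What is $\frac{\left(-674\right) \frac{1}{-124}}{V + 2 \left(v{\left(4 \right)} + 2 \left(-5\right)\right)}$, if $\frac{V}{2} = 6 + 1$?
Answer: $- \frac{337}{496} \approx -0.67944$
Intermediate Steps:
$V = 14$ ($V = 2 \left(6 + 1\right) = 2 \cdot 7 = 14$)
$v{\left(A \right)} = -5 + A$
$\frac{\left(-674\right) \frac{1}{-124}}{V + 2 \left(v{\left(4 \right)} + 2 \left(-5\right)\right)} = \frac{\left(-674\right) \frac{1}{-124}}{14 + 2 \left(\left(-5 + 4\right) + 2 \left(-5\right)\right)} = \frac{\left(-674\right) \left(- \frac{1}{124}\right)}{14 + 2 \left(-1 - 10\right)} = \frac{337}{62 \left(14 + 2 \left(-11\right)\right)} = \frac{337}{62 \left(14 - 22\right)} = \frac{337}{62 \left(-8\right)} = \frac{337}{62} \left(- \frac{1}{8}\right) = - \frac{337}{496}$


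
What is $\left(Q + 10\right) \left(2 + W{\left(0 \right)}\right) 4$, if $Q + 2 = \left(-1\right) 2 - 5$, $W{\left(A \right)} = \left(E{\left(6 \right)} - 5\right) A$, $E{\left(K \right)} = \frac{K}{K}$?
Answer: $8$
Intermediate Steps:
$E{\left(K \right)} = 1$
$W{\left(A \right)} = - 4 A$ ($W{\left(A \right)} = \left(1 - 5\right) A = - 4 A$)
$Q = -9$ ($Q = -2 - 7 = -9$)
$\left(Q + 10\right) \left(2 + W{\left(0 \right)}\right) 4 = \left(-9 + 10\right) \left(2 - 0\right) 4 = 1 \left(2 + 0\right) 4 = 1 \cdot 2 \cdot 4 = 1 \cdot 8 = 8$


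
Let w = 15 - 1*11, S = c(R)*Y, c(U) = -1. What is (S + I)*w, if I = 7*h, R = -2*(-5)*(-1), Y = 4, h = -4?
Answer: -128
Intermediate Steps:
R = -10 (R = 10*(-1) = -10)
I = -28 (I = 7*(-4) = -28)
S = -4 (S = -1*4 = -4)
w = 4 (w = 15 - 11 = 4)
(S + I)*w = (-4 - 28)*4 = -32*4 = -128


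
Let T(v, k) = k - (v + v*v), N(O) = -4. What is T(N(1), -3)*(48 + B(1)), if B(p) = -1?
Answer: -705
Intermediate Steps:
T(v, k) = k - v - v² (T(v, k) = k - (v + v²) = k + (-v - v²) = k - v - v²)
T(N(1), -3)*(48 + B(1)) = (-3 - 1*(-4) - 1*(-4)²)*(48 - 1) = (-3 + 4 - 1*16)*47 = (-3 + 4 - 16)*47 = -15*47 = -705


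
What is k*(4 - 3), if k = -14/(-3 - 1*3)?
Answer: 7/3 ≈ 2.3333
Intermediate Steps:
k = 7/3 (k = -14/(-3 - 3) = -14/(-6) = -14*(-⅙) = 7/3 ≈ 2.3333)
k*(4 - 3) = 7*(4 - 3)/3 = (7/3)*1 = 7/3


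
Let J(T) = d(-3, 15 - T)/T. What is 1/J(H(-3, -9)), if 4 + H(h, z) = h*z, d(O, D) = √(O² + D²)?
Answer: 23*√73/73 ≈ 2.6919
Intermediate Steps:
d(O, D) = √(D² + O²)
H(h, z) = -4 + h*z
J(T) = √(9 + (15 - T)²)/T (J(T) = √((15 - T)² + (-3)²)/T = √((15 - T)² + 9)/T = √(9 + (15 - T)²)/T)
1/J(H(-3, -9)) = 1/(√(9 + (-15 + (-4 - 3*(-9)))²)/(-4 - 3*(-9))) = 1/(√(9 + (-15 + (-4 + 27))²)/(-4 + 27)) = 1/(√(9 + (-15 + 23)²)/23) = 1/(√(9 + 8²)/23) = 1/(√(9 + 64)/23) = 1/(√73/23) = 23*√73/73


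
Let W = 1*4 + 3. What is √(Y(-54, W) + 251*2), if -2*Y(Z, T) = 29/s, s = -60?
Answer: √1808070/60 ≈ 22.411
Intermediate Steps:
W = 7 (W = 4 + 3 = 7)
Y(Z, T) = 29/120 (Y(Z, T) = -29/(2*(-60)) = -29*(-1)/(2*60) = -½*(-29/60) = 29/120)
√(Y(-54, W) + 251*2) = √(29/120 + 251*2) = √(29/120 + 502) = √(60269/120) = √1808070/60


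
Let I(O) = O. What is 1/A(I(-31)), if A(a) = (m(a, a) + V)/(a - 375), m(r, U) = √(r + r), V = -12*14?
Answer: 34104/14143 + 203*I*√62/14143 ≈ 2.4114 + 0.11302*I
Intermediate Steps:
V = -168
m(r, U) = √2*√r (m(r, U) = √(2*r) = √2*√r)
A(a) = (-168 + √2*√a)/(-375 + a) (A(a) = (√2*√a - 168)/(a - 375) = (-168 + √2*√a)/(-375 + a))
1/A(I(-31)) = 1/((-168 + √2*√(-31))/(-375 - 31)) = 1/((-168 + √2*(I*√31))/(-406)) = 1/(-(-168 + I*√62)/406) = 1/(12/29 - I*√62/406)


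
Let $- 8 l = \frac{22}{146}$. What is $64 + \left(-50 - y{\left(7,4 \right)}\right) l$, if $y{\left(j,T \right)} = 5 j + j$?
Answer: $\frac{9597}{146} \approx 65.733$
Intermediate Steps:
$l = - \frac{11}{584}$ ($l = - \frac{22 \cdot \frac{1}{146}}{8} = \left(- \frac{1}{8}\right) \frac{11}{73} = - \frac{11}{584} \approx -0.018836$)
$y{\left(j,T \right)} = 6 j$
$64 + \left(-50 - y{\left(7,4 \right)}\right) l = 64 + \left(-50 - 6 \cdot 7\right) \left(- \frac{11}{584}\right) = 64 + \left(-50 - 42\right) \left(- \frac{11}{584}\right) = 64 - - \frac{253}{146} = 64 + \frac{253}{146} = \frac{9597}{146}$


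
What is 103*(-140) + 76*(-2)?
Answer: -14572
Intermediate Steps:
103*(-140) + 76*(-2) = -14420 - 152 = -14572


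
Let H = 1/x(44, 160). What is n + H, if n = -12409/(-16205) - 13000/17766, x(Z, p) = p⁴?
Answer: 91687620624829/2695383613440000 ≈ 0.034017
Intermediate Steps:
n = 699521/20564145 (n = -12409*(-1/16205) - 13000*1/17766 = 12409/16205 - 6500/8883 = 699521/20564145 ≈ 0.034017)
H = 1/655360000 (H = 1/(160⁴) = 1/655360000 ≈ 1.5259e-9)
n + H = 699521/20564145 + 1/655360000 = 91687620624829/2695383613440000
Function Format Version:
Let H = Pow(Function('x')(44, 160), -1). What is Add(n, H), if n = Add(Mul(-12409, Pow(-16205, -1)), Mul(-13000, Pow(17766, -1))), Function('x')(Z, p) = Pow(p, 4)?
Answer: Rational(91687620624829, 2695383613440000) ≈ 0.034017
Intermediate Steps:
n = Rational(699521, 20564145) (n = Add(Mul(-12409, Rational(-1, 16205)), Mul(-13000, Rational(1, 17766))) = Add(Rational(12409, 16205), Rational(-6500, 8883)) = Rational(699521, 20564145) ≈ 0.034017)
H = Rational(1, 655360000) (H = Pow(Pow(160, 4), -1) = Pow(655360000, -1) = Rational(1, 655360000) ≈ 1.5259e-9)
Add(n, H) = Add(Rational(699521, 20564145), Rational(1, 655360000)) = Rational(91687620624829, 2695383613440000)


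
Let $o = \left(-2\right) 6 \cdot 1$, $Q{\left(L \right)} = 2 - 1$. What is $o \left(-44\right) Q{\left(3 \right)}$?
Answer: $528$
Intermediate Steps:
$Q{\left(L \right)} = 1$ ($Q{\left(L \right)} = 2 - 1 = 1$)
$o = -12$ ($o = \left(-12\right) 1 = -12$)
$o \left(-44\right) Q{\left(3 \right)} = \left(-12\right) \left(-44\right) 1 = 528 \cdot 1 = 528$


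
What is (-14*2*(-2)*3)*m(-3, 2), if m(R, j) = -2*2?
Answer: -672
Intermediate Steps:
m(R, j) = -4
(-14*2*(-2)*3)*m(-3, 2) = -14*2*(-2)*3*(-4) = -(-56)*3*(-4) = -14*(-12)*(-4) = 168*(-4) = -672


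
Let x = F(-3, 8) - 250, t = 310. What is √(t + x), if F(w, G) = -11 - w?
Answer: 2*√13 ≈ 7.2111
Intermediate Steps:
x = -258 (x = (-11 - 1*(-3)) - 250 = (-11 + 3) - 250 = -8 - 250 = -258)
√(t + x) = √(310 - 258) = √52 = 2*√13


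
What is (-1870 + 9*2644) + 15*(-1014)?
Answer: 6716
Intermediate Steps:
(-1870 + 9*2644) + 15*(-1014) = (-1870 + 23796) - 15210 = 21926 - 15210 = 6716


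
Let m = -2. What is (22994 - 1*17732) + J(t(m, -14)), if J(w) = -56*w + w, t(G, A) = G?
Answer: 5372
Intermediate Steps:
J(w) = -55*w
(22994 - 1*17732) + J(t(m, -14)) = (22994 - 1*17732) - 55*(-2) = (22994 - 17732) + 110 = 5262 + 110 = 5372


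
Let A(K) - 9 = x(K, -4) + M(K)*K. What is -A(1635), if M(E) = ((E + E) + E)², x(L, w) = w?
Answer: -39336505880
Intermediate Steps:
M(E) = 9*E² (M(E) = (2*E + E)² = (3*E)² = 9*E²)
A(K) = 5 + 9*K³ (A(K) = 9 + (-4 + (9*K²)*K) = 9 + (-4 + 9*K³) = 5 + 9*K³)
-A(1635) = -(5 + 9*1635³) = -(5 + 9*4370722875) = -(5 + 39336505875) = -1*39336505880 = -39336505880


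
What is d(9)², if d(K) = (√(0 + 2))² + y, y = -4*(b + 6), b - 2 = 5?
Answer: 2500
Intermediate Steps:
b = 7 (b = 2 + 5 = 7)
y = -52 (y = -4*(7 + 6) = -4*13 = -52)
d(K) = -50 (d(K) = (√(0 + 2))² - 52 = (√2)² - 52 = 2 - 52 = -50)
d(9)² = (-50)² = 2500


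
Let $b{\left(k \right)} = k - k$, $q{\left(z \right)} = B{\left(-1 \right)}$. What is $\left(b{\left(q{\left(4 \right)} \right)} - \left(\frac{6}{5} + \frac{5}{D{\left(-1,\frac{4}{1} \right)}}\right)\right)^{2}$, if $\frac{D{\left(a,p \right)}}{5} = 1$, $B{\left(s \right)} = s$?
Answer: $\frac{121}{25} \approx 4.84$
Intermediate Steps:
$q{\left(z \right)} = -1$
$D{\left(a,p \right)} = 5$ ($D{\left(a,p \right)} = 5 \cdot 1 = 5$)
$b{\left(k \right)} = 0$
$\left(b{\left(q{\left(4 \right)} \right)} - \left(\frac{6}{5} + \frac{5}{D{\left(-1,\frac{4}{1} \right)}}\right)\right)^{2} = \left(0 - \frac{11}{5}\right)^{2} = \left(- \frac{11}{5}\right)^{2} = \frac{121}{25}$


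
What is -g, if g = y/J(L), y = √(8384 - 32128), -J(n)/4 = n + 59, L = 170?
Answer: 2*I*√371/229 ≈ 0.16822*I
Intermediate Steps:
J(n) = -236 - 4*n (J(n) = -4*(n + 59) = -4*(59 + n) = -236 - 4*n)
y = 8*I*√371 (y = √(-23744) = 8*I*√371 ≈ 154.09*I)
g = -2*I*√371/229 (g = (8*I*√371)/(-236 - 4*170) = (8*I*√371)/(-236 - 680) = (8*I*√371)/(-916) = (8*I*√371)*(-1/916) = -2*I*√371/229 ≈ -0.16822*I)
-g = -(-2)*I*√371/229 = 2*I*√371/229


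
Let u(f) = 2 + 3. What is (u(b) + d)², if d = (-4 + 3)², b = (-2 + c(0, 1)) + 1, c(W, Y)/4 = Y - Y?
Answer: 36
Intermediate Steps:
c(W, Y) = 0 (c(W, Y) = 4*(Y - Y) = 4*0 = 0)
b = -1 (b = (-2 + 0) + 1 = -2 + 1 = -1)
d = 1 (d = (-1)² = 1)
u(f) = 5
(u(b) + d)² = (5 + 1)² = 6² = 36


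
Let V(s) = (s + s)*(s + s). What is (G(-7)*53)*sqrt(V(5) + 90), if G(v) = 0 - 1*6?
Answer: -318*sqrt(190) ≈ -4383.3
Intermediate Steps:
G(v) = -6 (G(v) = 0 - 6 = -6)
V(s) = 4*s**2 (V(s) = (2*s)*(2*s) = 4*s**2)
(G(-7)*53)*sqrt(V(5) + 90) = (-6*53)*sqrt(4*5**2 + 90) = -318*sqrt(4*25 + 90) = -318*sqrt(100 + 90) = -318*sqrt(190)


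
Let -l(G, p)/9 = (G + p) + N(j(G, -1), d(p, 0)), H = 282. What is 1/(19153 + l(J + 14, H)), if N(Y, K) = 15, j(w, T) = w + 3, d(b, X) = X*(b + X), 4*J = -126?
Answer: 2/33275 ≈ 6.0105e-5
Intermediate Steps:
J = -63/2 (J = (¼)*(-126) = -63/2 ≈ -31.500)
d(b, X) = X*(X + b)
j(w, T) = 3 + w
l(G, p) = -135 - 9*G - 9*p (l(G, p) = -9*((G + p) + 15) = -9*(15 + G + p) = -135 - 9*G - 9*p)
1/(19153 + l(J + 14, H)) = 1/(19153 + (-135 - 9*(-63/2 + 14) - 9*282)) = 1/(19153 + (-135 - 9*(-35/2) - 2538)) = 1/(19153 + (-135 + 315/2 - 2538)) = 1/(19153 - 5031/2) = 1/(33275/2) = 2/33275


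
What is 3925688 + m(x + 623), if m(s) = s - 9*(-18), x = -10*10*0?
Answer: 3926473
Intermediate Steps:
x = 0 (x = -100*0 = 0)
m(s) = 162 + s (m(s) = s + 162 = 162 + s)
3925688 + m(x + 623) = 3925688 + (162 + (0 + 623)) = 3925688 + (162 + 623) = 3925688 + 785 = 3926473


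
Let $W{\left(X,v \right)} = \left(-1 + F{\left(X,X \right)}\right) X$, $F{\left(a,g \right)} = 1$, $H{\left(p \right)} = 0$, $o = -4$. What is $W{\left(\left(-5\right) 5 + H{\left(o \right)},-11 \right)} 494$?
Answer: $0$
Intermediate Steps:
$W{\left(X,v \right)} = 0$ ($W{\left(X,v \right)} = \left(-1 + 1\right) X = 0 X = 0$)
$W{\left(\left(-5\right) 5 + H{\left(o \right)},-11 \right)} 494 = 0 \cdot 494 = 0$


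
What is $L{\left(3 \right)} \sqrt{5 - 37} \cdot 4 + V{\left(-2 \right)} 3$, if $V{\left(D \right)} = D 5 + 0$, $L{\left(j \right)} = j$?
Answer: $-30 + 48 i \sqrt{2} \approx -30.0 + 67.882 i$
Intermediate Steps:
$V{\left(D \right)} = 5 D$ ($V{\left(D \right)} = 5 D + 0 = 5 D$)
$L{\left(3 \right)} \sqrt{5 - 37} \cdot 4 + V{\left(-2 \right)} 3 = 3 \sqrt{5 - 37} \cdot 4 + 5 \left(-2\right) 3 = 3 \sqrt{-32} \cdot 4 - 30 = 3 \cdot 4 i \sqrt{2} \cdot 4 - 30 = 12 i \sqrt{2} \cdot 4 - 30 = 48 i \sqrt{2} - 30 = -30 + 48 i \sqrt{2}$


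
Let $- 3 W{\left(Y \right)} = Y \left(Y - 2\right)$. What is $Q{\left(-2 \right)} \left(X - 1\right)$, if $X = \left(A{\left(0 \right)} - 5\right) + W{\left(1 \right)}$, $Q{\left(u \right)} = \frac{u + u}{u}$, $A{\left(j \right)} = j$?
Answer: $- \frac{34}{3} \approx -11.333$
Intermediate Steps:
$W{\left(Y \right)} = - \frac{Y \left(-2 + Y\right)}{3}$ ($W{\left(Y \right)} = - \frac{Y \left(Y - 2\right)}{3} = - \frac{Y \left(-2 + Y\right)}{3}$)
$Q{\left(u \right)} = 2$ ($Q{\left(u \right)} = \frac{2 u}{u} = 2$)
$X = - \frac{14}{3}$ ($X = \left(0 - 5\right) + \frac{1}{3} \cdot 1 \left(2 - 1\right) = -5 + \frac{1}{3} \cdot 1 \left(2 - 1\right) = -5 + \frac{1}{3} \cdot 1 \cdot 1 = -5 + \frac{1}{3} = - \frac{14}{3} \approx -4.6667$)
$Q{\left(-2 \right)} \left(X - 1\right) = 2 \left(- \frac{14}{3} - 1\right) = 2 \left(- \frac{17}{3}\right) = - \frac{34}{3}$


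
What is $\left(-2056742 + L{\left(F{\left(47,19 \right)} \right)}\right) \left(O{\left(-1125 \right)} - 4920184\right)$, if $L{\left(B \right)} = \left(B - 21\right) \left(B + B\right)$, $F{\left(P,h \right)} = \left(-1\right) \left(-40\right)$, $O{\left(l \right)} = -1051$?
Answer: $10114230439170$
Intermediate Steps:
$F{\left(P,h \right)} = 40$
$L{\left(B \right)} = 2 B \left(-21 + B\right)$ ($L{\left(B \right)} = \left(-21 + B\right) 2 B = 2 B \left(-21 + B\right)$)
$\left(-2056742 + L{\left(F{\left(47,19 \right)} \right)}\right) \left(O{\left(-1125 \right)} - 4920184\right) = \left(-2056742 + 2 \cdot 40 \left(-21 + 40\right)\right) \left(-1051 - 4920184\right) = \left(-2056742 + 2 \cdot 40 \cdot 19\right) \left(-4921235\right) = \left(-2056742 + 1520\right) \left(-4921235\right) = \left(-2055222\right) \left(-4921235\right) = 10114230439170$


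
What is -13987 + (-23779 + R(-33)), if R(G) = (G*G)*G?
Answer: -73703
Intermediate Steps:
R(G) = G³ (R(G) = G²*G = G³)
-13987 + (-23779 + R(-33)) = -13987 + (-23779 + (-33)³) = -13987 + (-23779 - 35937) = -13987 - 59716 = -73703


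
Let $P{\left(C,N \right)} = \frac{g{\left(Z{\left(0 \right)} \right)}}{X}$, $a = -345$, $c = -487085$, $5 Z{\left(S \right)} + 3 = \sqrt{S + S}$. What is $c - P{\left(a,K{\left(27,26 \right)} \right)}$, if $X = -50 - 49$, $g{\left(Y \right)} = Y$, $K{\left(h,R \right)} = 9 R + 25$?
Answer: $- \frac{80369026}{165} \approx -4.8709 \cdot 10^{5}$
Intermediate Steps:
$Z{\left(S \right)} = - \frac{3}{5} + \frac{\sqrt{2} \sqrt{S}}{5}$ ($Z{\left(S \right)} = - \frac{3}{5} + \frac{\sqrt{S + S}}{5} = - \frac{3}{5} + \frac{\sqrt{2 S}}{5} = - \frac{3}{5} + \frac{\sqrt{2} \sqrt{S}}{5}$)
$K{\left(h,R \right)} = 25 + 9 R$
$X = -99$
$P{\left(C,N \right)} = \frac{1}{165}$ ($P{\left(C,N \right)} = \frac{- \frac{3}{5} + \frac{\sqrt{2} \sqrt{0}}{5}}{-99} = \left(- \frac{3}{5} + \frac{1}{5} \sqrt{2} \cdot 0\right) \left(- \frac{1}{99}\right) = \left(- \frac{3}{5} + 0\right) \left(- \frac{1}{99}\right) = \left(- \frac{3}{5}\right) \left(- \frac{1}{99}\right) = \frac{1}{165}$)
$c - P{\left(a,K{\left(27,26 \right)} \right)} = -487085 - \frac{1}{165} = - \frac{80369026}{165}$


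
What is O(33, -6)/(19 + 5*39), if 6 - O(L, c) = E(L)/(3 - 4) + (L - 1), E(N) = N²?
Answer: 1063/214 ≈ 4.9673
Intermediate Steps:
O(L, c) = 7 + L² - L (O(L, c) = 6 - (L²/(3 - 4) + (L - 1)) = 6 - (L²/(-1) + (-1 + L)) = 6 - (-L² + (-1 + L)) = 6 - (-1 + L - L²) = 6 + (1 + L² - L) = 7 + L² - L)
O(33, -6)/(19 + 5*39) = (7 + 33² - 1*33)/(19 + 5*39) = (7 + 1089 - 33)/(19 + 195) = 1063/214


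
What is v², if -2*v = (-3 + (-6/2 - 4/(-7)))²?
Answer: 521284/2401 ≈ 217.11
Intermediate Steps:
v = -722/49 (v = -(-3 + (-6/2 - 4/(-7)))²/2 = -(-3 + (-6*½ - 4*(-⅐)))²/2 = -(-3 + (-3 + 4/7))²/2 = -(-3 - 17/7)²/2 = -(-38/7)²/2 = -½*1444/49 = -722/49 ≈ -14.735)
v² = (-722/49)² = 521284/2401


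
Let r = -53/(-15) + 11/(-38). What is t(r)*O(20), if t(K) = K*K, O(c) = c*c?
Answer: 13675204/3249 ≈ 4209.0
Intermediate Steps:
r = 1849/570 (r = -53*(-1/15) + 11*(-1/38) = 53/15 - 11/38 = 1849/570 ≈ 3.2439)
O(c) = c²
t(K) = K²
t(r)*O(20) = (1849/570)²*20² = (3418801/324900)*400 = 13675204/3249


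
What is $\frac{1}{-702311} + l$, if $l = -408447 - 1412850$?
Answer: $- \frac{1279116917368}{702311} \approx -1.8213 \cdot 10^{6}$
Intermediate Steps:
$l = -1821297$ ($l = -408447 - 1412850 = -1821297$)
$\frac{1}{-702311} + l = \frac{1}{-702311} - 1821297 = - \frac{1}{702311} - 1821297 = - \frac{1279116917368}{702311}$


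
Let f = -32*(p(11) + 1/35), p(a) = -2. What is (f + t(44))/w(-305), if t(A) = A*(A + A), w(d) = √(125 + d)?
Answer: -68864*I*√5/525 ≈ -293.3*I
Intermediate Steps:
t(A) = 2*A² (t(A) = A*(2*A) = 2*A²)
f = 2208/35 (f = -32*(-2 + 1/35) = -32*(-69/35) = 2208/35 ≈ 63.086)
(f + t(44))/w(-305) = (2208/35 + 2*44²)/(√(125 - 305)) = (2208/35 + 2*1936)/(√(-180)) = (2208/35 + 3872)/((6*I*√5)) = 137728*(-I*√5/30)/35 = -68864*I*√5/525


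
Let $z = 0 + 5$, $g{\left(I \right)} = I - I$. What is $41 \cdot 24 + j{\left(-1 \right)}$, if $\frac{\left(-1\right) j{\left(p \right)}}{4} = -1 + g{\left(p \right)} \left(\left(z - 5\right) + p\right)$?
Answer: $988$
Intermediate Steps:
$g{\left(I \right)} = 0$
$z = 5$
$j{\left(p \right)} = 4$ ($j{\left(p \right)} = - 4 \left(-1 + 0 \left(\left(5 - 5\right) + p\right)\right) = - 4 \left(-1 + 0 \left(0 + p\right)\right) = - 4 \left(-1 + 0 p\right) = - 4 \left(-1 + 0\right) = \left(-4\right) \left(-1\right) = 4$)
$41 \cdot 24 + j{\left(-1 \right)} = 41 \cdot 24 + 4 = 984 + 4 = 988$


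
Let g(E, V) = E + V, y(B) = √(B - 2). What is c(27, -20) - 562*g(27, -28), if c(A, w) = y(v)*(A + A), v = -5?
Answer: 562 + 54*I*√7 ≈ 562.0 + 142.87*I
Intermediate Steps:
y(B) = √(-2 + B)
c(A, w) = 2*I*A*√7 (c(A, w) = √(-2 - 5)*(A + A) = √(-7)*(2*A) = (I*√7)*(2*A) = 2*I*A*√7)
c(27, -20) - 562*g(27, -28) = 2*I*27*√7 - 562*(27 - 28) = 54*I*√7 - 562*(-1) = 54*I*√7 + 562 = 562 + 54*I*√7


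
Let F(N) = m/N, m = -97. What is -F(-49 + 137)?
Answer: 97/88 ≈ 1.1023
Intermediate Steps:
F(N) = -97/N
-F(-49 + 137) = -(-97)/(-49 + 137) = -(-97)/88 = -1*(-97/88) = 97/88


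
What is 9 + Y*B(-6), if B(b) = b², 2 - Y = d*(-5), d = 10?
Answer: 1881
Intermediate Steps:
Y = 52 (Y = 2 - 10*(-5) = 2 - 1*(-50) = 2 + 50 = 52)
9 + Y*B(-6) = 9 + 52*(-6)² = 9 + 52*36 = 9 + 1872 = 1881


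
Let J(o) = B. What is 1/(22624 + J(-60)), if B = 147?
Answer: 1/22771 ≈ 4.3916e-5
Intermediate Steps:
J(o) = 147
1/(22624 + J(-60)) = 1/(22624 + 147) = 1/22771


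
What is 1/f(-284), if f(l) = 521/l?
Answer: -284/521 ≈ -0.54511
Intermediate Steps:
1/f(-284) = 1/(521/(-284)) = 1/(521*(-1/284)) = 1/(-521/284) = -284/521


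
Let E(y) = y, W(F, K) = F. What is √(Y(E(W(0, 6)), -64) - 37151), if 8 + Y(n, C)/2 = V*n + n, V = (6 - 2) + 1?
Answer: I*√37167 ≈ 192.79*I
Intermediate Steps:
V = 5 (V = 4 + 1 = 5)
Y(n, C) = -16 + 12*n (Y(n, C) = -16 + 2*(5*n + n) = -16 + 2*(6*n) = -16 + 12*n)
√(Y(E(W(0, 6)), -64) - 37151) = √((-16 + 12*0) - 37151) = √((-16 + 0) - 37151) = √(-16 - 37151) = √(-37167) = I*√37167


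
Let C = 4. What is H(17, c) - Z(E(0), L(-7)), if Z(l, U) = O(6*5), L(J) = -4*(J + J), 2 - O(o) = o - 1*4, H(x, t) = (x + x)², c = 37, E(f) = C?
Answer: 1180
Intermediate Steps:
E(f) = 4
H(x, t) = 4*x² (H(x, t) = (2*x)² = 4*x²)
O(o) = 6 - o (O(o) = 2 - (o - 1*4) = 2 - (o - 4) = 2 - (-4 + o) = 2 + (4 - o) = 6 - o)
L(J) = -8*J
Z(l, U) = -24 (Z(l, U) = 6 - 6*5 = 6 - 1*30 = 6 - 30 = -24)
H(17, c) - Z(E(0), L(-7)) = 4*17² - 1*(-24) = 4*289 + 24 = 1156 + 24 = 1180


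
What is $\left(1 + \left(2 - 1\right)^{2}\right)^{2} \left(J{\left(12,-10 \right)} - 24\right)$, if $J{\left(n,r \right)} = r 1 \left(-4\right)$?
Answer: $64$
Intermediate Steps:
$J{\left(n,r \right)} = - 4 r$ ($J{\left(n,r \right)} = r \left(-4\right) = - 4 r$)
$\left(1 + \left(2 - 1\right)^{2}\right)^{2} \left(J{\left(12,-10 \right)} - 24\right) = \left(1 + \left(2 - 1\right)^{2}\right)^{2} \left(\left(-4\right) \left(-10\right) - 24\right) = \left(1 + 1^{2}\right)^{2} \left(40 - 24\right) = \left(1 + 1\right)^{2} \cdot 16 = 2^{2} \cdot 16 = 4 \cdot 16 = 64$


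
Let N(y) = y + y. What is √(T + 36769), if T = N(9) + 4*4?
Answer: √36803 ≈ 191.84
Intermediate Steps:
N(y) = 2*y
T = 34 (T = 2*9 + 4*4 = 18 + 16 = 34)
√(T + 36769) = √(34 + 36769) = √36803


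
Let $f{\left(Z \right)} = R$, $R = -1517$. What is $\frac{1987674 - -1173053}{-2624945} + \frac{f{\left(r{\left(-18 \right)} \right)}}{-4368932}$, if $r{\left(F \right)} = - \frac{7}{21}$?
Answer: $- \frac{13805019291999}{11468206208740} \approx -1.2038$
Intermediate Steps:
$r{\left(F \right)} = - \frac{1}{3}$ ($r{\left(F \right)} = \left(-7\right) \frac{1}{21} = - \frac{1}{3}$)
$f{\left(Z \right)} = -1517$
$\frac{1987674 - -1173053}{-2624945} + \frac{f{\left(r{\left(-18 \right)} \right)}}{-4368932} = \frac{1987674 - -1173053}{-2624945} - \frac{1517}{-4368932} = \left(1987674 + 1173053\right) \left(- \frac{1}{2624945}\right) - - \frac{1517}{4368932} = 3160727 \left(- \frac{1}{2624945}\right) + \frac{1517}{4368932} = - \frac{3160727}{2624945} + \frac{1517}{4368932} = - \frac{13805019291999}{11468206208740}$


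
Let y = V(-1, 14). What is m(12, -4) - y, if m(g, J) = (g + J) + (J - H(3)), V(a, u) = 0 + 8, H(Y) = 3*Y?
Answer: -13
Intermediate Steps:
V(a, u) = 8
y = 8
m(g, J) = -9 + g + 2*J (m(g, J) = (g + J) + (J - 3*3) = (J + g) + (J - 1*9) = (J + g) + (J - 9) = (J + g) + (-9 + J) = -9 + g + 2*J)
m(12, -4) - y = (-9 + 12 + 2*(-4)) - 1*8 = (-9 + 12 - 8) - 8 = -5 - 8 = -13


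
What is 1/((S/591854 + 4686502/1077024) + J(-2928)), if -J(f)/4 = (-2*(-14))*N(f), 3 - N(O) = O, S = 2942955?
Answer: -159360240624/52312019070591571 ≈ -3.0463e-6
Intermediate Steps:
N(O) = 3 - O
J(f) = -336 + 112*f (J(f) = -4*(-2*(-14))*(3 - f) = -112*(3 - f) = -4*(84 - 28*f) = -336 + 112*f)
1/((S/591854 + 4686502/1077024) + J(-2928)) = 1/((2942955/591854 + 4686502/1077024) + (-336 + 112*(-2928))) = 1/((2942955*(1/591854) + 4686502*(1/1077024)) + (-336 - 327936)) = 1/((2942955/591854 + 2343251/538512) - 328272) = 1/(1485839530157/159360240624 - 328272) = 1/(-52312019070591571/159360240624) = -159360240624/52312019070591571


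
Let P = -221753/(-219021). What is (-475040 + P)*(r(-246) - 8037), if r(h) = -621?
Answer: 300269581655082/73007 ≈ 4.1129e+9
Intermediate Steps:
P = 221753/219021 (P = -221753*(-1/219021) = 221753/219021 ≈ 1.0125)
(-475040 + P)*(r(-246) - 8037) = (-475040 + 221753/219021)*(-621 - 8037) = -104043514087/219021*(-8658) = 300269581655082/73007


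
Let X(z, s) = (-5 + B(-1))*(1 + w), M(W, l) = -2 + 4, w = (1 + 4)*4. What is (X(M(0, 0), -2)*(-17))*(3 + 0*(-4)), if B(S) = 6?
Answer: -1071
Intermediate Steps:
w = 20 (w = 5*4 = 20)
M(W, l) = 2
X(z, s) = 21 (X(z, s) = (-5 + 6)*(1 + 20) = 1*21 = 21)
(X(M(0, 0), -2)*(-17))*(3 + 0*(-4)) = (21*(-17))*(3 + 0*(-4)) = -357*(3 + 0) = -357*3 = -1071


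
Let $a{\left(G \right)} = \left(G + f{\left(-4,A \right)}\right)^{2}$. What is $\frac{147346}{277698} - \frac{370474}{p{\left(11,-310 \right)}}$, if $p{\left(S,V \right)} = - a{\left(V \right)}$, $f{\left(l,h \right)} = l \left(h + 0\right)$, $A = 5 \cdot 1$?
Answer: $\frac{9910489021}{2520109350} \approx 3.9326$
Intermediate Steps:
$A = 5$
$f{\left(l,h \right)} = h l$ ($f{\left(l,h \right)} = l h = h l$)
$a{\left(G \right)} = \left(-20 + G\right)^{2}$ ($a{\left(G \right)} = \left(G + 5 \left(-4\right)\right)^{2} = \left(G - 20\right)^{2} = \left(-20 + G\right)^{2}$)
$p{\left(S,V \right)} = - \left(-20 + V\right)^{2}$
$\frac{147346}{277698} - \frac{370474}{p{\left(11,-310 \right)}} = \frac{147346}{277698} - \frac{370474}{\left(-1\right) \left(-20 - 310\right)^{2}} = 147346 \cdot \frac{1}{277698} - \frac{370474}{\left(-1\right) \left(-330\right)^{2}} = \frac{73673}{138849} - \frac{370474}{\left(-1\right) 108900} = \frac{73673}{138849} - \frac{370474}{-108900} = \frac{73673}{138849} - - \frac{185237}{54450} = \frac{73673}{138849} + \frac{185237}{54450} = \frac{9910489021}{2520109350}$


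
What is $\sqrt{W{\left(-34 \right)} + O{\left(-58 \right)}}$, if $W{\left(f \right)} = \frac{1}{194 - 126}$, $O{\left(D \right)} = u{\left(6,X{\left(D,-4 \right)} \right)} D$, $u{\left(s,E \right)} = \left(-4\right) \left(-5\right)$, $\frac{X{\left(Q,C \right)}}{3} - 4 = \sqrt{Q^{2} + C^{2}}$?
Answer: $\frac{i \sqrt{1340943}}{34} \approx 34.059 i$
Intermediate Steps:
$X{\left(Q,C \right)} = 12 + 3 \sqrt{C^{2} + Q^{2}}$ ($X{\left(Q,C \right)} = 12 + 3 \sqrt{Q^{2} + C^{2}} = 12 + 3 \sqrt{C^{2} + Q^{2}}$)
$u{\left(s,E \right)} = 20$
$O{\left(D \right)} = 20 D$
$W{\left(f \right)} = \frac{1}{68}$
$\sqrt{W{\left(-34 \right)} + O{\left(-58 \right)}} = \sqrt{\frac{1}{68} + 20 \left(-58\right)} = \sqrt{\frac{1}{68} - 1160} = \sqrt{- \frac{78879}{68}} = \frac{i \sqrt{1340943}}{34}$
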